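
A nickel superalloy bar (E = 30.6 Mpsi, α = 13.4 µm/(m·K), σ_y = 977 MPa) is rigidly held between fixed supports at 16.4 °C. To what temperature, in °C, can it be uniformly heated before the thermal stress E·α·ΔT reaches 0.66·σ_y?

E = 30.6 Mpsi = 211.0 GPa.
E·α·ΔT = 644.8 MPa ⇒ ΔT = 644.8 / (211.0×10³ × 13.4×10⁻⁶) = 228.1 K.
T = 16.4 + 228.1 = 244.5 °C.

244 °C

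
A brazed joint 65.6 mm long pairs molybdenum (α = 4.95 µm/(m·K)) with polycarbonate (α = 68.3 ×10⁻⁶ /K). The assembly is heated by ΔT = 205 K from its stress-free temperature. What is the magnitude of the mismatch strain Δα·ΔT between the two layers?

Δα = |4.95 − 68.3|×10⁻⁶/K = 63.3×10⁻⁶/K.
Mismatch strain = Δα·ΔT = 63.3×10⁻⁶ × 205.0 = 0.0130.

0.0130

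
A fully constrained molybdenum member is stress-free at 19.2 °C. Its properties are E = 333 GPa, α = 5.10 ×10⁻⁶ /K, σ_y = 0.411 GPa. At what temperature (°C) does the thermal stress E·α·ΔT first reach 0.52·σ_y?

145 °C

σ_y = 0.411 GPa = 411.0 MPa.
E·α·ΔT = 213.7 MPa ⇒ ΔT = 213.7 / (333.0×10³ × 5.10×10⁻⁶) = 125.8 K.
T = 19.2 + 125.8 = 145.0 °C.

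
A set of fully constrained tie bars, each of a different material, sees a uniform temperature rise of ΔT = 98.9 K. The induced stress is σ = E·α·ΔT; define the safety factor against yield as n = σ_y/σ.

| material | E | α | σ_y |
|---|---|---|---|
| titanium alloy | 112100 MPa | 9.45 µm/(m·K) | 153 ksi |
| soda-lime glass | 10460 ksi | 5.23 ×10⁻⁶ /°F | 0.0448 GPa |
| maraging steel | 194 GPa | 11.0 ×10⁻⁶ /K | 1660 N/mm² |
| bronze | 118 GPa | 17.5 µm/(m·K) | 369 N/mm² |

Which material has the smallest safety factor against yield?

soda-lime glass

With everything in SI (GPa, ×10⁻⁶/K, MPa):
  titanium alloy: E = 112.1, α = 9.45, σ_y = 1055 → σ = 105 MPa, n = 10.1
  soda-lime glass: E = 72.12, α = 9.41, σ_y = 44.80 → σ = 67.1 MPa, n = 0.667
  maraging steel: E = 194.0, α = 11.0, σ_y = 1660 → σ = 211 MPa, n = 7.87
  bronze: E = 118.0, α = 17.5, σ_y = 369.0 → σ = 204 MPa, n = 1.81
The minimum is soda-lime glass at n = 0.667.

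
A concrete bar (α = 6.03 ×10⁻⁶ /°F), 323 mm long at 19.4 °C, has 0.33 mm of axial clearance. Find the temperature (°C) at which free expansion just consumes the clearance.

114 °C

α = 6.03×10⁻⁶/°F × 9/5 = 10.9×10⁻⁶/K.
α·L₀·ΔT = 0.33 mm ⇒ ΔT = 0.33 / (10.9×10⁻⁶ × 323.0) = 94.13 K.
T = 19.4 + 94.13 = 113.5 °C.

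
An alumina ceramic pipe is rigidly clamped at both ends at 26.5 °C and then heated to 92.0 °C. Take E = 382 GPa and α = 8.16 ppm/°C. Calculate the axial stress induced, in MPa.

ΔT = 65.50 K. Constrained thermal stress σ = E·α·ΔT = 382.0×10³ MPa × 8.16×10⁻⁶ × 65.50 = 204 MPa (compressive).

204 MPa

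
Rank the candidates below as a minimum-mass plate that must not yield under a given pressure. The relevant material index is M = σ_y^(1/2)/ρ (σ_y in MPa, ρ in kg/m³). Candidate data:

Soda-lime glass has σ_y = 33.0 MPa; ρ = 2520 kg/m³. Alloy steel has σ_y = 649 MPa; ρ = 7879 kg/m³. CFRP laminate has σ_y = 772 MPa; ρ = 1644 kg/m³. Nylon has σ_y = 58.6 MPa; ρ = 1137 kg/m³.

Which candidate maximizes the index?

CFRP laminate

Evaluate M for each candidate:
  CFRP laminate: M = 16.9×10⁻³
  nylon: M = 6.73×10⁻³
  alloy steel: M = 3.23×10⁻³
  soda-lime glass: M = 2.28×10⁻³
The maximum is for CFRP laminate.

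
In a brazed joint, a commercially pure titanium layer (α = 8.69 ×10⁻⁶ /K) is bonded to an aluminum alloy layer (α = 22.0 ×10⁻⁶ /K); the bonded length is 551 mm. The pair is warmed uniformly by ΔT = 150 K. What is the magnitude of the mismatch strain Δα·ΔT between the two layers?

Δα = |8.69 − 22.0|×10⁻⁶/K = 13.3×10⁻⁶/K.
Mismatch strain = Δα·ΔT = 13.3×10⁻⁶ × 150.0 = 2.00×10⁻³.

2.00×10⁻³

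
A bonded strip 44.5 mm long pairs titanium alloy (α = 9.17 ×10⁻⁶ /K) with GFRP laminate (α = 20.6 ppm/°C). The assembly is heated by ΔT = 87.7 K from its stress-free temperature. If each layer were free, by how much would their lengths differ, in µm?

44.6 µm

Δα = |9.17 − 20.6|×10⁻⁶/K = 11.4×10⁻⁶/K.
ΔL_mismatch = Δα·L·ΔT = 11.4×10⁻⁶ × 44.5 mm × 87.7 K = 44.6 µm.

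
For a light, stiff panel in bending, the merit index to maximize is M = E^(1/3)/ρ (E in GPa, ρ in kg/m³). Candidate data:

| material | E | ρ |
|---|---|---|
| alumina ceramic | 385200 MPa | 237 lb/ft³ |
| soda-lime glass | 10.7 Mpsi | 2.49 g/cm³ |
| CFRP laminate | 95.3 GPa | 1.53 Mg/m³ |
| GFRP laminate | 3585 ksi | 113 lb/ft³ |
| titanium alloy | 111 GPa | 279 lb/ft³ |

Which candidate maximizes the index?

CFRP laminate

Putting every candidate on a common basis:
  alumina ceramic: E = 385.2 GPa, ρ = 3796 kg/m³
  soda-lime glass: E = 73.77 GPa, ρ = 2490 kg/m³
  CFRP laminate: E = 95.30 GPa, ρ = 1530 kg/m³
  GFRP laminate: E = 24.72 GPa, ρ = 1810 kg/m³
  titanium alloy: E = 111.0 GPa, ρ = 4469 kg/m³
  CFRP laminate: M = 2.99×10⁻³
  alumina ceramic: M = 1.92×10⁻³
  soda-lime glass: M = 1.68×10⁻³
  GFRP laminate: M = 1.61×10⁻³
  titanium alloy: M = 1.08×10⁻³
Highest index: CFRP laminate.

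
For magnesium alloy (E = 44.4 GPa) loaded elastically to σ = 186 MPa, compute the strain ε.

ε = σ/E = 186 / 44400 = 4.19×10⁻³.

4.19×10⁻³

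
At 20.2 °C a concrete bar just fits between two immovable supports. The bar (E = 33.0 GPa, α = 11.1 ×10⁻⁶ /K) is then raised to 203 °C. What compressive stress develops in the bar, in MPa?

67.0 MPa

ΔT = 182.8 K. Constrained thermal stress σ = E·α·ΔT = 33.00×10³ MPa × 11.1×10⁻⁶ × 182.8 = 67.0 MPa (compressive).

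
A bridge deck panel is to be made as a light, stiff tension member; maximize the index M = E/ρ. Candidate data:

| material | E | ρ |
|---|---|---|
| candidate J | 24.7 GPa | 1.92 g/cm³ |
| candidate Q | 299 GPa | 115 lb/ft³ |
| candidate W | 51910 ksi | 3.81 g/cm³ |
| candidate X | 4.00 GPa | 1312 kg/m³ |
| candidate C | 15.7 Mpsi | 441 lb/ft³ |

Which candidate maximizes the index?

candidate Q

In SI units:
  candidate J: E = 24.70 GPa, ρ = 1920 kg/m³
  candidate Q: E = 299.0 GPa, ρ = 1842 kg/m³
  candidate W: E = 357.9 GPa, ρ = 3810 kg/m³
  candidate X: E = 4.000 GPa, ρ = 1312 kg/m³
  candidate C: E = 108.2 GPa, ρ = 7064 kg/m³
  candidate Q: M = 162 MN·m/kg
  candidate W: M = 93.9 MN·m/kg
  candidate C: M = 15.3 MN·m/kg
  candidate J: M = 12.9 MN·m/kg
  candidate X: M = 3.05 MN·m/kg
The maximum is for candidate Q.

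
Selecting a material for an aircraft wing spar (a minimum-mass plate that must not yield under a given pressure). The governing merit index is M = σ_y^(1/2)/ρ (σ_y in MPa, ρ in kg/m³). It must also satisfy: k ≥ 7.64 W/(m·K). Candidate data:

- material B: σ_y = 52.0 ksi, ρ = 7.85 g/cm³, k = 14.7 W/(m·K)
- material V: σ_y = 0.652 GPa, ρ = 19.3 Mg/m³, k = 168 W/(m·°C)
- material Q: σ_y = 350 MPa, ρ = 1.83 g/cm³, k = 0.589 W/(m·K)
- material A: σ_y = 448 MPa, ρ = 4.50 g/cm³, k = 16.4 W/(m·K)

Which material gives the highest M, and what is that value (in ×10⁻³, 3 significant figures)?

material A, M = 4.70×10⁻³

Screen on constraints: k ≥ 7.64 W/(m·K). Survivors: material B, material V, material A.
Convert each candidate to consistent units, then evaluate M:
  material B: σ_y = 358.5 MPa, ρ = 7850 kg/m³
  material V: σ_y = 652.0 MPa, ρ = 19300 kg/m³
  material A: σ_y = 448.0 MPa, ρ = 4500 kg/m³
  material A: M = 4.70×10⁻³
  material B: M = 2.41×10⁻³
  material V: M = 1.32×10⁻³
Material A ranks first.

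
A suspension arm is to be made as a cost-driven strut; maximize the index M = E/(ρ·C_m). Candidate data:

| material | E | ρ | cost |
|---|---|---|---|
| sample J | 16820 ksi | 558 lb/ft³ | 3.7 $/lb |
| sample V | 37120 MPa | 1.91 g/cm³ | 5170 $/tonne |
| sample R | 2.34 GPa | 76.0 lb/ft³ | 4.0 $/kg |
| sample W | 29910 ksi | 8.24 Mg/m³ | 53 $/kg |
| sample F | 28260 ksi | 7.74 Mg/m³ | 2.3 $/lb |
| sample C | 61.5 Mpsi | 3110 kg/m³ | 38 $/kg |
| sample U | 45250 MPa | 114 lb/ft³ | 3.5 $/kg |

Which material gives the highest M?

sample U

In SI units:
  sample J: E = 116.0 GPa, ρ = 8938 kg/m³, cost = 8.157 $/kg
  sample V: E = 37.12 GPa, ρ = 1910 kg/m³, cost = 5.170 $/kg
  sample R: E = 2.340 GPa, ρ = 1217 kg/m³, cost = 4.000 $/kg
  sample W: E = 206.2 GPa, ρ = 8240 kg/m³, cost = 53.00 $/kg
  sample F: E = 194.8 GPa, ρ = 7740 kg/m³, cost = 5.071 $/kg
  sample C: E = 424.0 GPa, ρ = 3110 kg/m³, cost = 38.00 $/kg
  sample U: E = 45.25 GPa, ρ = 1826 kg/m³, cost = 3.500 $/kg
  sample U: M = 7.08 MN·m per $
  sample F: M = 4.96 MN·m per $
  sample V: M = 3.76 MN·m per $
  sample C: M = 3.59 MN·m per $
  sample J: M = 1.59 MN·m per $
  sample R: M = 0.481 MN·m per $
  sample W: M = 0.472 MN·m per $
Sample U ranks first.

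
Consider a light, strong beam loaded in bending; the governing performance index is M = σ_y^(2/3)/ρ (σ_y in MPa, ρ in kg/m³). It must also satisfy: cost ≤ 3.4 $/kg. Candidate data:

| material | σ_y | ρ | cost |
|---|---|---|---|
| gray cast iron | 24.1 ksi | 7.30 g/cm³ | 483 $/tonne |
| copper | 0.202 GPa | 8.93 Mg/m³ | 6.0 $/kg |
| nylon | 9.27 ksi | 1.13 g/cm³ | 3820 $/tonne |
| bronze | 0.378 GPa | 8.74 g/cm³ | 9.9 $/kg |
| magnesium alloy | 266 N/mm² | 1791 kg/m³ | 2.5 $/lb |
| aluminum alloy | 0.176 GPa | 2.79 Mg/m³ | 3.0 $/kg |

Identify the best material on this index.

Screen on constraints: cost ≤ 3.4 $/kg. Survivors: gray cast iron, aluminum alloy.
In SI units:
  gray cast iron: σ_y = 166.2 MPa, ρ = 7300 kg/m³
  aluminum alloy: σ_y = 176.0 MPa, ρ = 2790 kg/m³
  aluminum alloy: M = 11.3×10⁻³
  gray cast iron: M = 4.14×10⁻³
Aluminum alloy has the largest M.

aluminum alloy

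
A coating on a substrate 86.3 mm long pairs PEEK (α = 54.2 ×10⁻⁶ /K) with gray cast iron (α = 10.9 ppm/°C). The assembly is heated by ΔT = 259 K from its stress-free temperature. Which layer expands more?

PEEK

α(PEEK) = 54.2×10⁻⁶/K vs α(gray cast iron) = 10.9×10⁻⁶/K.
Higher α expands more for the same ΔT: PEEK.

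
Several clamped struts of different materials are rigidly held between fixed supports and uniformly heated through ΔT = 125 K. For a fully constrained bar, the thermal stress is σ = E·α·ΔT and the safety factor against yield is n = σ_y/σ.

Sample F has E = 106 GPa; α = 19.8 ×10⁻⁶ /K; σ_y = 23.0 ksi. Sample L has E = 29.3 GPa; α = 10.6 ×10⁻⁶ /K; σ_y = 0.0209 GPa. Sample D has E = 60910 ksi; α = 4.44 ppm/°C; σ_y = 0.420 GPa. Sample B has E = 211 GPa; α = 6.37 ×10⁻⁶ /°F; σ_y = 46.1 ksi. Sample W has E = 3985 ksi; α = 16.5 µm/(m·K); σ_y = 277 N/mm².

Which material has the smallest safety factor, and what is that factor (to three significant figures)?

sample L, n = 0.538

Converting E to GPa, α to ×10⁻⁶/K, σ_y to MPa, then σ and n for each:
  sample F: E = 106.0, α = 19.8, σ_y = 158.6 → σ = 262 MPa, n = 0.604
  sample L: E = 29.30, α = 10.6, σ_y = 20.90 → σ = 38.8 MPa, n = 0.538
  sample D: E = 420.0, α = 4.44, σ_y = 420.0 → σ = 233 MPa, n = 1.80
  sample B: E = 211.0, α = 11.5, σ_y = 317.8 → σ = 302 MPa, n = 1.05
  sample W: E = 27.48, α = 16.5, σ_y = 277.0 → σ = 56.7 MPa, n = 4.89
Sample L has the lowest safety factor, n = 0.538.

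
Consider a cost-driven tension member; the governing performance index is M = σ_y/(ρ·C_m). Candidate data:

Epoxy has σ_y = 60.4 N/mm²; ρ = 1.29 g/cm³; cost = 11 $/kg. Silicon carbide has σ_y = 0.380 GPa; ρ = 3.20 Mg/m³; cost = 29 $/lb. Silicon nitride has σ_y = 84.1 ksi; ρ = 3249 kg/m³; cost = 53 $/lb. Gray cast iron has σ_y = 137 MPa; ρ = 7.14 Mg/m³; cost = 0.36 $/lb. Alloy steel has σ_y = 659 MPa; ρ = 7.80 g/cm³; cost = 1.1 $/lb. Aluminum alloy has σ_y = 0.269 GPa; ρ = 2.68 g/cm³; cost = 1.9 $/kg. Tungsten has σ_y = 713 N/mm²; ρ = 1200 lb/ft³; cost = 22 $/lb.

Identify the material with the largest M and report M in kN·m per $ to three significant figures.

Putting every candidate on a common basis:
  epoxy: σ_y = 60.40 MPa, ρ = 1290 kg/m³, cost = 11.00 $/kg
  silicon carbide: σ_y = 380.0 MPa, ρ = 3200 kg/m³, cost = 63.93 $/kg
  silicon nitride: σ_y = 579.8 MPa, ρ = 3249 kg/m³, cost = 116.8 $/kg
  gray cast iron: σ_y = 137.0 MPa, ρ = 7140 kg/m³, cost = 0.7937 $/kg
  alloy steel: σ_y = 659.0 MPa, ρ = 7800 kg/m³, cost = 2.425 $/kg
  aluminum alloy: σ_y = 269.0 MPa, ρ = 2680 kg/m³, cost = 1.900 $/kg
  tungsten: σ_y = 713.0 MPa, ρ = 19220 kg/m³, cost = 48.50 $/kg
  aluminum alloy: M = 52.8 kN·m per $
  alloy steel: M = 34.8 kN·m per $
  gray cast iron: M = 24.2 kN·m per $
  epoxy: M = 4.26 kN·m per $
  silicon carbide: M = 1.86 kN·m per $
  silicon nitride: M = 1.53 kN·m per $
  tungsten: M = 0.765 kN·m per $
Aluminum alloy ranks first.

aluminum alloy, M = 52.8 kN·m per $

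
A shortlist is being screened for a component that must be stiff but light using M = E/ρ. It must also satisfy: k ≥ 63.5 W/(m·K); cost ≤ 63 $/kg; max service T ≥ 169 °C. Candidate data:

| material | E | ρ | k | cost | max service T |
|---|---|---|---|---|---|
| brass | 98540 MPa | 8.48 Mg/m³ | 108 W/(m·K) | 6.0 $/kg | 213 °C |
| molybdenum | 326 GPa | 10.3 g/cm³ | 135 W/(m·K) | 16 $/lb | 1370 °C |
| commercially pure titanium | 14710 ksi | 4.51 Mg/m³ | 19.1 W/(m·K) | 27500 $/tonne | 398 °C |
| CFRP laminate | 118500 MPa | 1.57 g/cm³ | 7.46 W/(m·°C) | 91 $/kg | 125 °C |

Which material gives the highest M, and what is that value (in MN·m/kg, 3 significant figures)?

molybdenum, M = 31.7 MN·m/kg

Screen on constraints: k ≥ 63.5 W/(m·K); cost ≤ 63 $/kg; max service T ≥ 169 °C. Survivors: brass, molybdenum.
After converting to SI:
  brass: E = 98.54 GPa, ρ = 8480 kg/m³
  molybdenum: E = 326.0 GPa, ρ = 10300 kg/m³
  molybdenum: M = 31.7 MN·m/kg
  brass: M = 11.6 MN·m/kg
The maximum is for molybdenum.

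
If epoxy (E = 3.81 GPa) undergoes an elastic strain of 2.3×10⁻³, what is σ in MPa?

σ = E·ε = 3810 MPa × 2.3×10⁻³ = 8.76 MPa.

8.76 MPa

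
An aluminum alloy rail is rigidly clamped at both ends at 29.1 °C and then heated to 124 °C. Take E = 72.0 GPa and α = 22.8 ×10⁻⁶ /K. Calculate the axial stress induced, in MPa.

156 MPa

ΔT = 94.90 K. Constrained thermal stress σ = E·α·ΔT = 72.00×10³ MPa × 22.8×10⁻⁶ × 94.90 = 156 MPa (compressive).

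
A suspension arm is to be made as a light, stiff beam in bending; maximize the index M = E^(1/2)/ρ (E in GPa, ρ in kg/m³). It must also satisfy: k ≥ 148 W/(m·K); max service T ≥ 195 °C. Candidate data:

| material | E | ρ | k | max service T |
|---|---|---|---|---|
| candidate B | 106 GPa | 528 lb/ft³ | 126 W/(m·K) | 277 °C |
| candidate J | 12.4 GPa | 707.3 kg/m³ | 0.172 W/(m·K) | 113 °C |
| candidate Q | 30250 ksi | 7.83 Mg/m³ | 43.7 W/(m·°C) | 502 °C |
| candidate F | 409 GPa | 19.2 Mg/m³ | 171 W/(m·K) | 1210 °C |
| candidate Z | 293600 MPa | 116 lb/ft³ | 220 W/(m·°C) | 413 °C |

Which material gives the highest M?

Screen on constraints: k ≥ 148 W/(m·K); max service T ≥ 195 °C. Survivors: candidate F, candidate Z.
In SI units:
  candidate F: E = 409.0 GPa, ρ = 19200 kg/m³
  candidate Z: E = 293.6 GPa, ρ = 1858 kg/m³
  candidate Z: M = 9.22×10⁻³
  candidate F: M = 1.05×10⁻³
The maximum is for candidate Z.

candidate Z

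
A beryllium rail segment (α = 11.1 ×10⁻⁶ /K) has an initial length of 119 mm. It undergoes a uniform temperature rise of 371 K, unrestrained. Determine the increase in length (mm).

0.490 mm

ΔL = α·L₀·ΔT = 11.1×10⁻⁶ × 119 mm × 371.0 K = 0.490 mm.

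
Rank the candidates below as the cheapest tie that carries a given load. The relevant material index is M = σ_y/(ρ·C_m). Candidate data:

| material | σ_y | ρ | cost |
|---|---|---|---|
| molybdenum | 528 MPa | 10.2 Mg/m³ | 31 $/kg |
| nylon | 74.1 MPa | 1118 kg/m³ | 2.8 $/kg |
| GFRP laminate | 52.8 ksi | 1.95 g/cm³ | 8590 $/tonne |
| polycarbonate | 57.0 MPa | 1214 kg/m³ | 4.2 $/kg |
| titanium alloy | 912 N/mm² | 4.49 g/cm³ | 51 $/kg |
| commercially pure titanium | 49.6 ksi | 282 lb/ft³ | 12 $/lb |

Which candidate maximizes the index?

Putting every candidate on a common basis:
  molybdenum: σ_y = 528.0 MPa, ρ = 10200 kg/m³, cost = 31.00 $/kg
  nylon: σ_y = 74.10 MPa, ρ = 1118 kg/m³, cost = 2.800 $/kg
  GFRP laminate: σ_y = 364.0 MPa, ρ = 1950 kg/m³, cost = 8.590 $/kg
  polycarbonate: σ_y = 57.00 MPa, ρ = 1214 kg/m³, cost = 4.200 $/kg
  titanium alloy: σ_y = 912.0 MPa, ρ = 4490 kg/m³, cost = 51.00 $/kg
  commercially pure titanium: σ_y = 342.0 MPa, ρ = 4517 kg/m³, cost = 26.46 $/kg
  nylon: M = 23.7 kN·m per $
  GFRP laminate: M = 21.7 kN·m per $
  polycarbonate: M = 11.2 kN·m per $
  titanium alloy: M = 3.98 kN·m per $
  commercially pure titanium: M = 2.86 kN·m per $
  molybdenum: M = 1.67 kN·m per $
Nylon ranks first.

nylon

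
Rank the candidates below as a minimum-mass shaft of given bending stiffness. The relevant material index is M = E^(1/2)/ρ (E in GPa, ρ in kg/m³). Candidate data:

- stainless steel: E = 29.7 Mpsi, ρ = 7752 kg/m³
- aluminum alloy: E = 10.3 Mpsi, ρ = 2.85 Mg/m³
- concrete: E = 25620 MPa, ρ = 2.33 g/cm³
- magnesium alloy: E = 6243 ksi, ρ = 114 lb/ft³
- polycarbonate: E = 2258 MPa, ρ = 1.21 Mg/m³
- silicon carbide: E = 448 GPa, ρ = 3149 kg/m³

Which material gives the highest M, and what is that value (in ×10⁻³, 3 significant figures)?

silicon carbide, M = 6.72×10⁻³

Normalizing units and computing the index:
  stainless steel: E = 204.8 GPa, ρ = 7752 kg/m³
  aluminum alloy: E = 71.02 GPa, ρ = 2850 kg/m³
  concrete: E = 25.62 GPa, ρ = 2330 kg/m³
  magnesium alloy: E = 43.04 GPa, ρ = 1826 kg/m³
  polycarbonate: E = 2.258 GPa, ρ = 1210 kg/m³
  silicon carbide: E = 448.0 GPa, ρ = 3149 kg/m³
  silicon carbide: M = 6.72×10⁻³
  magnesium alloy: M = 3.59×10⁻³
  aluminum alloy: M = 2.96×10⁻³
  concrete: M = 2.17×10⁻³
  stainless steel: M = 1.85×10⁻³
  polycarbonate: M = 1.24×10⁻³
Highest index: silicon carbide.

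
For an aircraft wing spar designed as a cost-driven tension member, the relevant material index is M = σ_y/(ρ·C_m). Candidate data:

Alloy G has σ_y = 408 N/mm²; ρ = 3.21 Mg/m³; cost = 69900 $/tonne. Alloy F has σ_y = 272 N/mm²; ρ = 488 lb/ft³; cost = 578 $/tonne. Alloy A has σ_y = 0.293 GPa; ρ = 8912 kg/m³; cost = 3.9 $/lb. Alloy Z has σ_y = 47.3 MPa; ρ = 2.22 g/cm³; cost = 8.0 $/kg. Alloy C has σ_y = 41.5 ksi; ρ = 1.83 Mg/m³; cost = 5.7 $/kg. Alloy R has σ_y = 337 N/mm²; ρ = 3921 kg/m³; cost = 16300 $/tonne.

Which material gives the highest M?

alloy F

Putting every candidate on a common basis:
  alloy G: σ_y = 408.0 MPa, ρ = 3210 kg/m³, cost = 69.90 $/kg
  alloy F: σ_y = 272.0 MPa, ρ = 7817 kg/m³, cost = 0.5780 $/kg
  alloy A: σ_y = 293.0 MPa, ρ = 8912 kg/m³, cost = 8.598 $/kg
  alloy Z: σ_y = 47.30 MPa, ρ = 2220 kg/m³, cost = 8.000 $/kg
  alloy C: σ_y = 286.1 MPa, ρ = 1830 kg/m³, cost = 5.700 $/kg
  alloy R: σ_y = 337.0 MPa, ρ = 3921 kg/m³, cost = 16.30 $/kg
  alloy F: M = 60.2 kN·m per $
  alloy C: M = 27.4 kN·m per $
  alloy R: M = 5.27 kN·m per $
  alloy A: M = 3.82 kN·m per $
  alloy Z: M = 2.66 kN·m per $
  alloy G: M = 1.82 kN·m per $
The maximum is for alloy F.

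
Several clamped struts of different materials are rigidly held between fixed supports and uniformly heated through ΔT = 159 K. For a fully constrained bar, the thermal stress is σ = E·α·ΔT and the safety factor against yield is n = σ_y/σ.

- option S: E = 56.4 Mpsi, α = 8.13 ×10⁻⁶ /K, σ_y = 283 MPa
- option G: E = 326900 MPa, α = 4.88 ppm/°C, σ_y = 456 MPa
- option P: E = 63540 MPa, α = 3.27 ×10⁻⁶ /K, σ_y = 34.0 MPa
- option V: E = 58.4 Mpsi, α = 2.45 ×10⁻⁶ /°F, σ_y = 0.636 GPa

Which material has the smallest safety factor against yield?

option S

In consistent units (E in GPa, α in ×10⁻⁶/K, σ_y in MPa):
  option S: E = 388.9, α = 8.13, σ_y = 283.0 → σ = 503 MPa, n = 0.563
  option G: E = 326.9, α = 4.88, σ_y = 456.0 → σ = 254 MPa, n = 1.80
  option P: E = 63.54, α = 3.27, σ_y = 34.00 → σ = 33.0 MPa, n = 1.03
  option V: E = 402.7, α = 4.41, σ_y = 636.0 → σ = 282 MPa, n = 2.25
Smallest n: option S with n = 0.563.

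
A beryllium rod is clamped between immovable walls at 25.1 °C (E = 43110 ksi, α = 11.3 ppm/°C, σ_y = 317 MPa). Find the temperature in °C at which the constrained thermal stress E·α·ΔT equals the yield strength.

E = 43110 ksi = 297.2 GPa.
E·α·ΔT = 317.0 MPa ⇒ ΔT = 317.0 / (297.2×10³ × 11.3×10⁻⁶) = 94.38 K.
T = 25.1 + 94.38 = 119.5 °C.

119 °C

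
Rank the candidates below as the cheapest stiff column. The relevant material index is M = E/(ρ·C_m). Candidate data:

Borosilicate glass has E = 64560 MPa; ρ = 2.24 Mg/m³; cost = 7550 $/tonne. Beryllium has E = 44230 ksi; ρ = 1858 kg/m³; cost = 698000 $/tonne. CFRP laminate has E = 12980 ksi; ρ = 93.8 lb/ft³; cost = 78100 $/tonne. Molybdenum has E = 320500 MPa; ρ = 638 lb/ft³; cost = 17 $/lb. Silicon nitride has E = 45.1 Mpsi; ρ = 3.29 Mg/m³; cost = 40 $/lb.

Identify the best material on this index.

borosilicate glass

After converting to SI:
  borosilicate glass: E = 64.56 GPa, ρ = 2240 kg/m³, cost = 7.550 $/kg
  beryllium: E = 305.0 GPa, ρ = 1858 kg/m³, cost = 698.0 $/kg
  CFRP laminate: E = 89.49 GPa, ρ = 1503 kg/m³, cost = 78.10 $/kg
  molybdenum: E = 320.5 GPa, ρ = 10220 kg/m³, cost = 37.48 $/kg
  silicon nitride: E = 311.0 GPa, ρ = 3290 kg/m³, cost = 88.18 $/kg
  borosilicate glass: M = 3.82 MN·m per $
  silicon nitride: M = 1.07 MN·m per $
  molybdenum: M = 0.837 MN·m per $
  CFRP laminate: M = 0.763 MN·m per $
  beryllium: M = 0.235 MN·m per $
Borosilicate glass ranks first.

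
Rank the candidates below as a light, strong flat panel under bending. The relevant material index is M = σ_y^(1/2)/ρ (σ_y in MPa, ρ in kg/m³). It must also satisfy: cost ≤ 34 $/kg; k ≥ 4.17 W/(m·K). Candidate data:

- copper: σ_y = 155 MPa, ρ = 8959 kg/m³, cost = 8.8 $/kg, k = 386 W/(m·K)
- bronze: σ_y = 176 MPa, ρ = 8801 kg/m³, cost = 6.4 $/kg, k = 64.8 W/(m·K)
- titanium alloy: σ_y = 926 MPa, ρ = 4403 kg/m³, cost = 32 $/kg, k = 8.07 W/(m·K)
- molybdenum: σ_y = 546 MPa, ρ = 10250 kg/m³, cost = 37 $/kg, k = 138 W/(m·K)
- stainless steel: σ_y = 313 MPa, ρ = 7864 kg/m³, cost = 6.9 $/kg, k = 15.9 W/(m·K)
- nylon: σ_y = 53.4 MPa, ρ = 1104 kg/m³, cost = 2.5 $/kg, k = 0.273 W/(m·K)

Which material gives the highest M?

titanium alloy

Screen on constraints: cost ≤ 34 $/kg; k ≥ 4.17 W/(m·K). Survivors: copper, bronze, titanium alloy, stainless steel.
Evaluate M for each candidate:
  titanium alloy: M = 6.91×10⁻³
  stainless steel: M = 2.25×10⁻³
  bronze: M = 1.51×10⁻³
  copper: M = 1.39×10⁻³
Highest index: titanium alloy.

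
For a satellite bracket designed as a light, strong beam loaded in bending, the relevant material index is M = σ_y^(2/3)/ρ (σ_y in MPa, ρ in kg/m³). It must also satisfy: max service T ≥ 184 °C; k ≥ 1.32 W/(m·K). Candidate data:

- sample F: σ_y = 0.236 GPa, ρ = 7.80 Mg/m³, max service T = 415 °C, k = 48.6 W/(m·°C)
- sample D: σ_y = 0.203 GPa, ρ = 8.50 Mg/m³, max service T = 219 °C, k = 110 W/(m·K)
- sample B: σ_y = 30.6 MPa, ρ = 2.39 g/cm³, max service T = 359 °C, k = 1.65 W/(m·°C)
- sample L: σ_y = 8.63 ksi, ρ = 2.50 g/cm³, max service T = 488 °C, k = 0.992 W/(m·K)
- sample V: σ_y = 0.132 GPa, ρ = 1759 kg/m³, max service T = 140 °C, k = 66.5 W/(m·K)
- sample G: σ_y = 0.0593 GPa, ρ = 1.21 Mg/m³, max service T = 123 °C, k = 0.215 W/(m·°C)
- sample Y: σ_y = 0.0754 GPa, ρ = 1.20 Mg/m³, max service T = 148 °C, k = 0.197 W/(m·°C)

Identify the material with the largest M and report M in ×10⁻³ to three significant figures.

Screen on constraints: max service T ≥ 184 °C; k ≥ 1.32 W/(m·K). Survivors: sample F, sample D, sample B.
In SI units:
  sample F: σ_y = 236.0 MPa, ρ = 7800 kg/m³
  sample D: σ_y = 203.0 MPa, ρ = 8500 kg/m³
  sample B: σ_y = 30.60 MPa, ρ = 2390 kg/m³
  sample F: M = 4.90×10⁻³
  sample B: M = 4.09×10⁻³
  sample D: M = 4.06×10⁻³
Highest index: sample F.

sample F, M = 4.90×10⁻³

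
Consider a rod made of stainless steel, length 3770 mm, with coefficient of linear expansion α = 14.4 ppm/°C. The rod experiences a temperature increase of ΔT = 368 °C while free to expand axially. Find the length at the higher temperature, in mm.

3790.0 mm

ΔL = α·L₀·ΔT = 14.4×10⁻⁶ × 3770 mm × 368.0 K = 20.0 mm.
L = L₀ + ΔL = 3770 + 20.0 = 3790.0 mm.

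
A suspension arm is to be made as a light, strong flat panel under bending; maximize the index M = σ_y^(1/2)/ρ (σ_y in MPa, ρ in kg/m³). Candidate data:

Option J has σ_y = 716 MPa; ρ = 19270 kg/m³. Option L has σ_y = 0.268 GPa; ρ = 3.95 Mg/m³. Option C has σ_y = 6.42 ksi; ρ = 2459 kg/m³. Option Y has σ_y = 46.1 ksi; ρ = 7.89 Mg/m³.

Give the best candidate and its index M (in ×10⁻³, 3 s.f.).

option L, M = 4.14×10⁻³

Normalizing units and computing the index:
  option J: σ_y = 716.0 MPa, ρ = 19270 kg/m³
  option L: σ_y = 268.0 MPa, ρ = 3950 kg/m³
  option C: σ_y = 44.26 MPa, ρ = 2459 kg/m³
  option Y: σ_y = 317.8 MPa, ρ = 7890 kg/m³
  option L: M = 4.14×10⁻³
  option C: M = 2.71×10⁻³
  option Y: M = 2.26×10⁻³
  option J: M = 1.39×10⁻³
Option L has the largest M.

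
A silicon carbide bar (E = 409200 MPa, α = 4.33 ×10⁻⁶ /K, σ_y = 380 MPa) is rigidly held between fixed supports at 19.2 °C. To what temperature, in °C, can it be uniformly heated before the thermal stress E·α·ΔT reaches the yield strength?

E = 409200 MPa = 409.2 GPa.
E·α·ΔT = 380.0 MPa ⇒ ΔT = 380.0 / (409.2×10³ × 4.33×10⁻⁶) = 214.5 K.
T = 19.2 + 214.5 = 233.7 °C.

234 °C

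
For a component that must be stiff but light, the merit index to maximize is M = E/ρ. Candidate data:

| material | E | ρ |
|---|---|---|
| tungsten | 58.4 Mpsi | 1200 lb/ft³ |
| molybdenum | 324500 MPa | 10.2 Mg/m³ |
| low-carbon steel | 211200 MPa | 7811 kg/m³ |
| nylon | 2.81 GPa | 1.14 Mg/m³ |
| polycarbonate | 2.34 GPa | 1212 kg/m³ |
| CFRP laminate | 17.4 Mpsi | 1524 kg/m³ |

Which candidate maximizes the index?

CFRP laminate

In SI units:
  tungsten: E = 402.7 GPa, ρ = 19220 kg/m³
  molybdenum: E = 324.5 GPa, ρ = 10200 kg/m³
  low-carbon steel: E = 211.2 GPa, ρ = 7811 kg/m³
  nylon: E = 2.810 GPa, ρ = 1140 kg/m³
  polycarbonate: E = 2.340 GPa, ρ = 1212 kg/m³
  CFRP laminate: E = 120.0 GPa, ρ = 1524 kg/m³
  CFRP laminate: M = 78.7 MN·m/kg
  molybdenum: M = 31.8 MN·m/kg
  low-carbon steel: M = 27.0 MN·m/kg
  tungsten: M = 20.9 MN·m/kg
  nylon: M = 2.46 MN·m/kg
  polycarbonate: M = 1.93 MN·m/kg
Highest index: CFRP laminate.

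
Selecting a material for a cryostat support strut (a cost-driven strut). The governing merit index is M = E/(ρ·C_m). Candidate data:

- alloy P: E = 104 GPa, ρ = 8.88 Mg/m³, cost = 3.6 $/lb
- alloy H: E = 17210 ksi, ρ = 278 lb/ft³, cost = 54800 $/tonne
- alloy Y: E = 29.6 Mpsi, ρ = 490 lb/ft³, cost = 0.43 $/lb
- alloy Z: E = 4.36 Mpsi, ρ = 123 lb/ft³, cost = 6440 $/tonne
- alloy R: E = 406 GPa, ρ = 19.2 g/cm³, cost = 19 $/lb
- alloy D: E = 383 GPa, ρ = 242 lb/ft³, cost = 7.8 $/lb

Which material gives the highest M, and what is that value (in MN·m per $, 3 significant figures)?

Convert each candidate to consistent units, then evaluate M:
  alloy P: E = 104.0 GPa, ρ = 8880 kg/m³, cost = 7.937 $/kg
  alloy H: E = 118.7 GPa, ρ = 4453 kg/m³, cost = 54.80 $/kg
  alloy Y: E = 204.1 GPa, ρ = 7849 kg/m³, cost = 0.9480 $/kg
  alloy Z: E = 30.06 GPa, ρ = 1970 kg/m³, cost = 6.440 $/kg
  alloy R: E = 406.0 GPa, ρ = 19200 kg/m³, cost = 41.89 $/kg
  alloy D: E = 383.0 GPa, ρ = 3876 kg/m³, cost = 17.20 $/kg
  alloy Y: M = 27.4 MN·m per $
  alloy D: M = 5.75 MN·m per $
  alloy Z: M = 2.37 MN·m per $
  alloy P: M = 1.48 MN·m per $
  alloy R: M = 0.505 MN·m per $
  alloy H: M = 0.486 MN·m per $
The maximum is for alloy Y.

alloy Y, M = 27.4 MN·m per $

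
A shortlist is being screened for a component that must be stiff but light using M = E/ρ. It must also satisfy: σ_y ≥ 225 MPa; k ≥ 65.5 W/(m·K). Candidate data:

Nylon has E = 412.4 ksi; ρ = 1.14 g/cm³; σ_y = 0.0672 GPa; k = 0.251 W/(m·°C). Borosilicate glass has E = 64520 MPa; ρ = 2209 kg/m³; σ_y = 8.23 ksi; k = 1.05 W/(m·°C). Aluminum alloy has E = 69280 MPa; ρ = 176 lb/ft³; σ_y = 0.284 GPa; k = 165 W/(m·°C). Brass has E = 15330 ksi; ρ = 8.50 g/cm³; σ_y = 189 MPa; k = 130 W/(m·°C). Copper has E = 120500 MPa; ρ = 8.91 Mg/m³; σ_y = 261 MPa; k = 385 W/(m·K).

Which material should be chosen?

aluminum alloy

Screen on constraints: σ_y ≥ 225 MPa; k ≥ 65.5 W/(m·K). Survivors: aluminum alloy, copper.
Convert each candidate to consistent units, then evaluate M:
  aluminum alloy: E = 69.28 GPa, ρ = 2819 kg/m³
  copper: E = 120.5 GPa, ρ = 8910 kg/m³
  aluminum alloy: M = 24.6 MN·m/kg
  copper: M = 13.5 MN·m/kg
Aluminum alloy has the largest M.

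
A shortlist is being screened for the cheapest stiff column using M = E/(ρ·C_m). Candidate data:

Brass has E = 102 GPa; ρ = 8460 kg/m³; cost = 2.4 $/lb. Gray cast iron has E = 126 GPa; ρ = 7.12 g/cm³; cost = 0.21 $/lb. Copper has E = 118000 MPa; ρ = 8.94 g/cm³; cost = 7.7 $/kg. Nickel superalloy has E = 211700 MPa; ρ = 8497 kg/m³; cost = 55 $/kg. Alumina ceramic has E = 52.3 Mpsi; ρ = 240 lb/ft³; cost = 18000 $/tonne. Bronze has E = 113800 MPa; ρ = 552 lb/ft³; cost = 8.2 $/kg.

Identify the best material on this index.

gray cast iron

Convert each candidate to consistent units, then evaluate M:
  brass: E = 102.0 GPa, ρ = 8460 kg/m³, cost = 5.291 $/kg
  gray cast iron: E = 126.0 GPa, ρ = 7120 kg/m³, cost = 0.4630 $/kg
  copper: E = 118.0 GPa, ρ = 8940 kg/m³, cost = 7.700 $/kg
  nickel superalloy: E = 211.7 GPa, ρ = 8497 kg/m³, cost = 55.00 $/kg
  alumina ceramic: E = 360.6 GPa, ρ = 3844 kg/m³, cost = 18.00 $/kg
  bronze: E = 113.8 GPa, ρ = 8842 kg/m³, cost = 8.200 $/kg
  gray cast iron: M = 38.2 MN·m per $
  alumina ceramic: M = 5.21 MN·m per $
  brass: M = 2.28 MN·m per $
  copper: M = 1.71 MN·m per $
  bronze: M = 1.57 MN·m per $
  nickel superalloy: M = 0.453 MN·m per $
The maximum is for gray cast iron.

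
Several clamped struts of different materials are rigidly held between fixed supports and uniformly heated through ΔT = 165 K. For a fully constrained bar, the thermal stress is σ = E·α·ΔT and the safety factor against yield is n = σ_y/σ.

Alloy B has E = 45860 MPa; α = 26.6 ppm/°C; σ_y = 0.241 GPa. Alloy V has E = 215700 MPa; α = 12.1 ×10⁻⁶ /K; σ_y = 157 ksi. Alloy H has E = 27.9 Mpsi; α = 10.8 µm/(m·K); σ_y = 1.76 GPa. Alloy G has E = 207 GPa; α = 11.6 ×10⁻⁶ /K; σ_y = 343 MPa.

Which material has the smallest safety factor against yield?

alloy G

In consistent units (E in GPa, α in ×10⁻⁶/K, σ_y in MPa):
  alloy B: E = 45.86, α = 26.6, σ_y = 241.0 → σ = 201 MPa, n = 1.20
  alloy V: E = 215.7, α = 12.1, σ_y = 1082 → σ = 431 MPa, n = 2.51
  alloy H: E = 192.4, α = 10.8, σ_y = 1760 → σ = 343 MPa, n = 5.13
  alloy G: E = 207.0, α = 11.6, σ_y = 343.0 → σ = 396 MPa, n = 0.866
The minimum is alloy G at n = 0.866.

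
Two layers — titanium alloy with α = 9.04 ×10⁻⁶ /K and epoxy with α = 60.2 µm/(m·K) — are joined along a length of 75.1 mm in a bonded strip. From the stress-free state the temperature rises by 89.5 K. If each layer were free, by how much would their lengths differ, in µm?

344 µm

Δα = |9.04 − 60.2|×10⁻⁶/K = 51.2×10⁻⁶/K.
ΔL_mismatch = Δα·L·ΔT = 51.2×10⁻⁶ × 75.1 mm × 89.5 K = 344 µm.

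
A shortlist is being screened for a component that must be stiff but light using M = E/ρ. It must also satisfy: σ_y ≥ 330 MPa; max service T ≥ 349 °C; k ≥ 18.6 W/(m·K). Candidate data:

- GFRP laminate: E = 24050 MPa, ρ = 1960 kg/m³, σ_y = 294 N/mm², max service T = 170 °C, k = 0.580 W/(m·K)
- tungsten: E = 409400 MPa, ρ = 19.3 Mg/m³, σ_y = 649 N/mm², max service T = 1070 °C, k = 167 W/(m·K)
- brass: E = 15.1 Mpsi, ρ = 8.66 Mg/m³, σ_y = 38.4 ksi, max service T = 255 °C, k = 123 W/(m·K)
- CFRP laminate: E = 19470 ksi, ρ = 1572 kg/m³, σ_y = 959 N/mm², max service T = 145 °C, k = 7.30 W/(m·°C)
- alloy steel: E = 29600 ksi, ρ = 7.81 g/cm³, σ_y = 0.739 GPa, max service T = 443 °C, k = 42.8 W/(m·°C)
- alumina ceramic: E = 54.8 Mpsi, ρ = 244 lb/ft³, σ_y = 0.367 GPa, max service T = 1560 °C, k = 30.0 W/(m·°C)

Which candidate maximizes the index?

alumina ceramic

Screen on constraints: σ_y ≥ 330 MPa; max service T ≥ 349 °C; k ≥ 18.6 W/(m·K). Survivors: tungsten, alloy steel, alumina ceramic.
Putting every candidate on a common basis:
  tungsten: E = 409.4 GPa, ρ = 19300 kg/m³
  alloy steel: E = 204.1 GPa, ρ = 7810 kg/m³
  alumina ceramic: E = 377.8 GPa, ρ = 3909 kg/m³
  alumina ceramic: M = 96.7 MN·m/kg
  alloy steel: M = 26.1 MN·m/kg
  tungsten: M = 21.2 MN·m/kg
The maximum is for alumina ceramic.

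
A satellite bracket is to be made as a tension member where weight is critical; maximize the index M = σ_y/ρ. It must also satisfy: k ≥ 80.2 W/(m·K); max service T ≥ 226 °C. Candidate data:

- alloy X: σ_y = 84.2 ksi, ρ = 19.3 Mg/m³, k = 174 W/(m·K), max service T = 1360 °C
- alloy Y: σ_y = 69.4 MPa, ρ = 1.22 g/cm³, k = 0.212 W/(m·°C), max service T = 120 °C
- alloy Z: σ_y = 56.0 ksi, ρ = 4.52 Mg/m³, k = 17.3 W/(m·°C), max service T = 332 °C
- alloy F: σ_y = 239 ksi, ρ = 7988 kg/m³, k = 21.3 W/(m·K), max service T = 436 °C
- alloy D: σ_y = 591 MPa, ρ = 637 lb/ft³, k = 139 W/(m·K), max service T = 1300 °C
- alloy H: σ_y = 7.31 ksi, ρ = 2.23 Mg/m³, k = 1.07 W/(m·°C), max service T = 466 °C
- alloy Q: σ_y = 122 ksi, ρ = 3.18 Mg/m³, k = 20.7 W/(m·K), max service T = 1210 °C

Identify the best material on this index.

Screen on constraints: k ≥ 80.2 W/(m·K); max service T ≥ 226 °C. Survivors: alloy X, alloy D.
Putting every candidate on a common basis:
  alloy X: σ_y = 580.5 MPa, ρ = 19300 kg/m³
  alloy D: σ_y = 591.0 MPa, ρ = 10200 kg/m³
  alloy D: M = 57.9 kN·m/kg
  alloy X: M = 30.1 kN·m/kg
Alloy D has the largest M.

alloy D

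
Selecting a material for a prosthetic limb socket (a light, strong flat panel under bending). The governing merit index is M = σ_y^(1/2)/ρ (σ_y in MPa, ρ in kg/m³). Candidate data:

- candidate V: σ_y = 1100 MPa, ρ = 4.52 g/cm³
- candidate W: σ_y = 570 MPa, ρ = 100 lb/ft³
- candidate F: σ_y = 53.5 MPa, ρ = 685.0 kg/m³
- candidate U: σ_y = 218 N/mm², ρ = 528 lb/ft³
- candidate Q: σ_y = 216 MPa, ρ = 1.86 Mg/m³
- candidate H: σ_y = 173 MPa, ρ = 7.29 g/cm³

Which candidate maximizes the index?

candidate W

In SI units:
  candidate V: σ_y = 1100 MPa, ρ = 4520 kg/m³
  candidate W: σ_y = 570.0 MPa, ρ = 1602 kg/m³
  candidate F: σ_y = 53.50 MPa, ρ = 685.0 kg/m³
  candidate U: σ_y = 218.0 MPa, ρ = 8458 kg/m³
  candidate Q: σ_y = 216.0 MPa, ρ = 1860 kg/m³
  candidate H: σ_y = 173.0 MPa, ρ = 7290 kg/m³
  candidate W: M = 14.9×10⁻³
  candidate F: M = 10.7×10⁻³
  candidate Q: M = 7.90×10⁻³
  candidate V: M = 7.34×10⁻³
  candidate H: M = 1.80×10⁻³
  candidate U: M = 1.75×10⁻³
Candidate W has the largest M.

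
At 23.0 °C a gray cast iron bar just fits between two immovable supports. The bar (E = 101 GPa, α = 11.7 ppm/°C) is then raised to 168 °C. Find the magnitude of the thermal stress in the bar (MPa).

ΔT = 145.0 K. Constrained thermal stress σ = E·α·ΔT = 101.0×10³ MPa × 11.7×10⁻⁶ × 145.0 = 171 MPa (compressive).

171 MPa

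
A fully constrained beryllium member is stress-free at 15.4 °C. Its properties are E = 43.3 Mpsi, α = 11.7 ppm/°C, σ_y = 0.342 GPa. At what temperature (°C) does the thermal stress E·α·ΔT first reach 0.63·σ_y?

77.1 °C

E = 43.3 Mpsi = 298.5 GPa.
σ_y = 0.342 GPa = 342.0 MPa.
E·α·ΔT = 215.5 MPa ⇒ ΔT = 215.5 / (298.5×10³ × 11.7×10⁻⁶) = 61.68 K.
T = 15.4 + 61.68 = 77.08 °C.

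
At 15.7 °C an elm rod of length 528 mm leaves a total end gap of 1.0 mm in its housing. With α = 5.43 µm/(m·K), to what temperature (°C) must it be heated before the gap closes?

364 °C

α·L₀·ΔT = 1.0 mm ⇒ ΔT = 1.0 / (5.43×10⁻⁶ × 528.0) = 348.8 K.
T = 15.7 + 348.8 = 364.5 °C.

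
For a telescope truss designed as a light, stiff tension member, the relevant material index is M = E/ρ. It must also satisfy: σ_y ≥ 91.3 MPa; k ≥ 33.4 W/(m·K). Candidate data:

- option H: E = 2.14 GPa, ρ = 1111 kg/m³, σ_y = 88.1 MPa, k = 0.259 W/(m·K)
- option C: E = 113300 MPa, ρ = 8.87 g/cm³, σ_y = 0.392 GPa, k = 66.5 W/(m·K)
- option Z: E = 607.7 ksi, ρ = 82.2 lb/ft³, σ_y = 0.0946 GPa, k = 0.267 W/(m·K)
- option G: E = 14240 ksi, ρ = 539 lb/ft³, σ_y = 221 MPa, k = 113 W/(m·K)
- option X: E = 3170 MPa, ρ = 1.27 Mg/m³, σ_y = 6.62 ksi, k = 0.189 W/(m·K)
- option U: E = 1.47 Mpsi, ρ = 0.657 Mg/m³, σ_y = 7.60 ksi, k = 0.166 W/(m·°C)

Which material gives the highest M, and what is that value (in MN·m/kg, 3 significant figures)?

Screen on constraints: σ_y ≥ 91.3 MPa; k ≥ 33.4 W/(m·K). Survivors: option C, option G.
Convert each candidate to consistent units, then evaluate M:
  option C: E = 113.3 GPa, ρ = 8870 kg/m³
  option G: E = 98.18 GPa, ρ = 8634 kg/m³
  option C: M = 12.8 MN·m/kg
  option G: M = 11.4 MN·m/kg
Option C has the largest M.

option C, M = 12.8 MN·m/kg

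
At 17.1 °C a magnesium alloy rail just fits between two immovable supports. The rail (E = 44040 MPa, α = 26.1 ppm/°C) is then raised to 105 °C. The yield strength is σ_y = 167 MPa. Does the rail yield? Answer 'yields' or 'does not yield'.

E = 44040 MPa = 44.04 GPa.
ΔT = 87.90 K. Constrained thermal stress σ = E·α·ΔT = 44.04×10³ MPa × 26.1×10⁻⁶ × 87.90 = 101 MPa (compressive).
Compare to σ_y = 167 MPa: σ < σ_y, so it does not yield.

does not yield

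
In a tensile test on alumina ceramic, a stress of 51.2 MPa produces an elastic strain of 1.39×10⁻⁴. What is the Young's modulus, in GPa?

E = σ/ε = 51.2 MPa / 1.39×10⁻⁴ = 368300 MPa = 368 GPa.

368 GPa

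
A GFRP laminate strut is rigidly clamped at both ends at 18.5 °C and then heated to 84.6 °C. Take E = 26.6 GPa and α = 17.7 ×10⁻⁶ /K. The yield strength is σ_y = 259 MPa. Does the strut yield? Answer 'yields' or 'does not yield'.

ΔT = 66.10 K. Constrained thermal stress σ = E·α·ΔT = 26.60×10³ MPa × 17.7×10⁻⁶ × 66.10 = 31.1 MPa (compressive).
Compare to σ_y = 259 MPa: σ < σ_y, so it does not yield.

does not yield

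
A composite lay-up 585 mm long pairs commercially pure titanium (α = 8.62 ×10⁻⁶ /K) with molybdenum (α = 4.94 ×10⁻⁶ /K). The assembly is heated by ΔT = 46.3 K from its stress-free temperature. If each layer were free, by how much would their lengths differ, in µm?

Δα = |8.62 − 4.94|×10⁻⁶/K = 3.68×10⁻⁶/K.
ΔL_mismatch = Δα·L·ΔT = 3.68×10⁻⁶ × 585.0 mm × 46.3 K = 99.7 µm.

99.7 µm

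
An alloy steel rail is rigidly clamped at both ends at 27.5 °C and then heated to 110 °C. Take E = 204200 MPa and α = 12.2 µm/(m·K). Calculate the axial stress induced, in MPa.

E = 204200 MPa = 204.2 GPa.
ΔT = 82.50 K. Constrained thermal stress σ = E·α·ΔT = 204.2×10³ MPa × 12.2×10⁻⁶ × 82.50 = 206 MPa (compressive).

206 MPa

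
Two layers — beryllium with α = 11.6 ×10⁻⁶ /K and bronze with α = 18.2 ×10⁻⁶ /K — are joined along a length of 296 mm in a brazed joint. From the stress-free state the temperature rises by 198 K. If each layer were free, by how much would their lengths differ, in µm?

Δα = |11.6 − 18.2|×10⁻⁶/K = 6.60×10⁻⁶/K.
ΔL_mismatch = Δα·L·ΔT = 6.60×10⁻⁶ × 296.0 mm × 198.0 K = 387 µm.

387 µm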